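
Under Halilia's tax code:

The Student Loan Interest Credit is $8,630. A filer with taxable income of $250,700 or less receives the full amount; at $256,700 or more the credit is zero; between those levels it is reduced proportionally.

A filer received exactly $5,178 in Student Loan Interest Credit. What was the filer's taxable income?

$5,178 is 5,178/8,630 of the full $8,630, so 3,452/8,630 of the $6,000 range has been used: income = $250,700 + $6,000 × 3,452/8,630 = $253,100.

$253,100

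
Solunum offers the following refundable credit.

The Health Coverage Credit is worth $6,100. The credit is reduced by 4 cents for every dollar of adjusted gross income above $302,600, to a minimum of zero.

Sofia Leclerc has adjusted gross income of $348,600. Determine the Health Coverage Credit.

Health Coverage Credit: 4% of the $46,000 excess over $302,600 is $1,840; credit = $6,100 − $1,840 = $4,260.

$4,260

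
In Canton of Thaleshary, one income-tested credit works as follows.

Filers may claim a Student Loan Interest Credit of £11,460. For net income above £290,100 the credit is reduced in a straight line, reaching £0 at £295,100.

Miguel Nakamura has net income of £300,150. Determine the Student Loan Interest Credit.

Student Loan Interest Credit: £300,150 is at or above £295,100, so the credit is £0.

£0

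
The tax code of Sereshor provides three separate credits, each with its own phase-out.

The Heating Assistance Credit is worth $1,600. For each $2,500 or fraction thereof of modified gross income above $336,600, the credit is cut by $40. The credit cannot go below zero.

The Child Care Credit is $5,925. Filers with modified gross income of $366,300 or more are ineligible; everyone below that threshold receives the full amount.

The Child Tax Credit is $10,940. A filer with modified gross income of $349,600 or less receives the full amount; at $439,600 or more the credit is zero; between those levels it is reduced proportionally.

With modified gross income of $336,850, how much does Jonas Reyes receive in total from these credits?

$18,425

Heating Assistance Credit: income exceeds $336,600 by $250, which is 1 full-or-partial $2,500 increment; reduction = 1 × $40 = $40, leaving $1,560.
Child Care Credit: $336,850 is below the $366,300 cutoff, so the full $5,925 applies.
Child Tax Credit: $336,850 is at or below the $349,600 threshold, so the full $10,940 applies.
Total: $1,560 + $5,925 + $10,940 = $18,425.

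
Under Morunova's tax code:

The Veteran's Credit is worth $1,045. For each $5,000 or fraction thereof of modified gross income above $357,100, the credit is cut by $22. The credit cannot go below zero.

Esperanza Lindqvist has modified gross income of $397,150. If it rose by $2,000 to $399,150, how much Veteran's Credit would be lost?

At $397,150 — income exceeds $357,100 by $40,050, which is 9 full-or-partial $5,000 increments; reduction = 9 × $22 = $198, leaving $847.
At $399,150 — income exceeds $357,100 by $42,050, which is 9 full-or-partial $5,000 increments; reduction = 9 × $22 = $198, leaving $847.
Lost: $847 − $847 = $0.

$0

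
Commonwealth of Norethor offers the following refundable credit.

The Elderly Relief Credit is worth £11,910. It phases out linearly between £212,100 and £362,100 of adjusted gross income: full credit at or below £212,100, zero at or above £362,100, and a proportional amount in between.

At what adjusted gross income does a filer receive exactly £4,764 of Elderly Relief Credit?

£4,764 is 4,764/11,910 of the full £11,910, so 7,146/11,910 of the £150,000 range has been used: income = £212,100 + £150,000 × 7,146/11,910 = £302,100.

£302,100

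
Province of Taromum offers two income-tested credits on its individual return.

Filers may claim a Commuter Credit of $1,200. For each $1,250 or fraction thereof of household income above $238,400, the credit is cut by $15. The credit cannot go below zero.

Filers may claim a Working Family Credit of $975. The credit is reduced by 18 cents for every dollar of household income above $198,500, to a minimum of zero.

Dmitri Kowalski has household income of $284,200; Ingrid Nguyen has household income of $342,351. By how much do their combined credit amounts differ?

$645

Dmitri ($284,200): Commuter Credit: income exceeds $238,400 by $45,800, which is 37 full-or-partial $1,250 increments; reduction = 37 × $15 = $555, leaving $645. Working Family Credit: 18% of the $85,700 excess over $198,500 is $15,426 ≥ base, so the credit is $0. total $645 + $0 = $645
Ingrid ($342,351): Commuter Credit: income exceeds $238,400 by $103,951 → 84 increments × $15 = $1,260 ≥ base, so the credit is $0. Working Family Credit: 18% of the $143,851 excess over $198,500 is $25,893.18 ≥ base, so the credit is $0. total $0 + $0 = $0
Difference: |$645 − $0| = $645.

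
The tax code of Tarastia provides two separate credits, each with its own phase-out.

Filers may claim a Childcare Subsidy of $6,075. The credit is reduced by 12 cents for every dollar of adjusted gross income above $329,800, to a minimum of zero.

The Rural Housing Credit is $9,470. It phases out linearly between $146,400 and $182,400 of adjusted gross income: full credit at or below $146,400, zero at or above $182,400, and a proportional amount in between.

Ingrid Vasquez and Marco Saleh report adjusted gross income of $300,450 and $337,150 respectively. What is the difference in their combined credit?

$882

Ingrid ($300,450): Childcare Subsidy: $300,450 is at or below the $329,800 threshold, so the full $6,075 applies. Rural Housing Credit: $300,450 is at or above $182,400, so the credit is $0. total $6,075 + $0 = $6,075
Marco ($337,150): Childcare Subsidy: 12% of the $7,350 excess over $329,800 is $882; credit = $6,075 − $882 = $5,193. Rural Housing Credit: $337,150 is at or above $182,400, so the credit is $0. total $5,193 + $0 = $5,193
Difference: |$6,075 − $5,193| = $882.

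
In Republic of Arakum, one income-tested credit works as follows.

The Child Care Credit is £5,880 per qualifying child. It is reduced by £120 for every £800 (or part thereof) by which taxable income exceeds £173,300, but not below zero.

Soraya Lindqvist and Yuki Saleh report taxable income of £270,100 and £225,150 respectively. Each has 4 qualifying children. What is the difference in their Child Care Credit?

Soraya (£270,100): Child Care Credit: base = 4 × £5,880 = £23,520. income exceeds £173,300 by £96,800, which is 121 full-or-partial £800 increments; reduction = 121 × £120 = £14,520, leaving £9,000.
Yuki (£225,150): Child Care Credit: base = 4 × £5,880 = £23,520. income exceeds £173,300 by £51,850, which is 65 full-or-partial £800 increments; reduction = 65 × £120 = £7,800, leaving £15,720.
Difference: |£9,000 − £15,720| = £6,720.

£6,720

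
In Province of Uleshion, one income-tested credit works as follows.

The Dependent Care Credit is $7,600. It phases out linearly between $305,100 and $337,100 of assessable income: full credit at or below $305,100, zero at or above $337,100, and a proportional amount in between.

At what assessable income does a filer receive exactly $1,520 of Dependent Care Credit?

$1,520 is 1,520/7,600 of the full $7,600, so 6,080/7,600 of the $32,000 range has been used: income = $305,100 + $32,000 × 6,080/7,600 = $330,700.

$330,700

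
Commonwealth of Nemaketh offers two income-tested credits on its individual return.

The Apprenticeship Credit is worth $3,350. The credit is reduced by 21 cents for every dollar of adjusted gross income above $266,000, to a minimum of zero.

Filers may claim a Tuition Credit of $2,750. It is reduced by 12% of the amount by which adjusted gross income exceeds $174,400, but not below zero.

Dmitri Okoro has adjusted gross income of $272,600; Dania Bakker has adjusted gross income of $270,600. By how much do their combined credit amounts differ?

$420

Dmitri ($272,600): Apprenticeship Credit: 21% of the $6,600 excess over $266,000 is $1,386; credit = $3,350 − $1,386 = $1,964. Tuition Credit: 12% of the $98,200 excess over $174,400 is $11,784 ≥ base, so the credit is $0. total $1,964 + $0 = $1,964
Dania ($270,600): Apprenticeship Credit: 21% of the $4,600 excess over $266,000 is $966; credit = $3,350 − $966 = $2,384. Tuition Credit: 12% of the $96,200 excess over $174,400 is $11,544 ≥ base, so the credit is $0. total $2,384 + $0 = $2,384
Difference: |$1,964 − $2,384| = $420.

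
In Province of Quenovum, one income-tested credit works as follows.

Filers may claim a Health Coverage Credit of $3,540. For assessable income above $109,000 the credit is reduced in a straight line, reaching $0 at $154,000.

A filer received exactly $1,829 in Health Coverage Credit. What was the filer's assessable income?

$1,829 is 1,829/3,540 of the full $3,540, so 1,711/3,540 of the $45,000 range has been used: income = $109,000 + $45,000 × 1,711/3,540 = $130,750.

$130,750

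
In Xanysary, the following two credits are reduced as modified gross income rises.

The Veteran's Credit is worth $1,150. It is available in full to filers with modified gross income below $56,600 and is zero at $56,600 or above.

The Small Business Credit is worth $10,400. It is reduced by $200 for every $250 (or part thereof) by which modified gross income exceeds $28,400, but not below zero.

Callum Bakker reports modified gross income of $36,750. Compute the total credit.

$4,750

Veteran's Credit: $36,750 is below the $56,600 cutoff, so the full $1,150 applies.
Small Business Credit: income exceeds $28,400 by $8,350, which is 34 full-or-partial $250 increments; reduction = 34 × $200 = $6,800, leaving $3,600.
Total: $1,150 + $3,600 = $4,750.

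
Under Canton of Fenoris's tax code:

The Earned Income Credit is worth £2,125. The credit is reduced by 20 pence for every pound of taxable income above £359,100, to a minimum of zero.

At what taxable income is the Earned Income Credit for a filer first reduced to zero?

£369,725

The credit falls by 20% of each pound above £359,100, so it reaches zero when the excess is £2,125 / 20% = £10,625: income = £359,100 + £10,625 = £369,725.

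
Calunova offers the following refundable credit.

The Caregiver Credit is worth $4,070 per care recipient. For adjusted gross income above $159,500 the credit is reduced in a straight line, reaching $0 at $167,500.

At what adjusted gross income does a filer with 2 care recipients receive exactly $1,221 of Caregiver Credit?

$166,300

Full credit = 2 × $4,070 = $8,140.
$1,221 is 1,221/8,140 of the full $8,140, so 6,919/8,140 of the $8,000 range has been used: income = $159,500 + $8,000 × 6,919/8,140 = $166,300.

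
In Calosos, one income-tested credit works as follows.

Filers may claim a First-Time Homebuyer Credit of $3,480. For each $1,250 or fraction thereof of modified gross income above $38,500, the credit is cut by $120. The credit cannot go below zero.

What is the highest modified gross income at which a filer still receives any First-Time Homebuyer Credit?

$73,500

After 28 increments the reduction is 28 × $120 = $3,360, leaving $120; one more increment wipes it out. Increment 28 ends at excess 28 × $1,250 = $35,000, so the highest qualifying income is $38,500 + $35,000 = $73,500.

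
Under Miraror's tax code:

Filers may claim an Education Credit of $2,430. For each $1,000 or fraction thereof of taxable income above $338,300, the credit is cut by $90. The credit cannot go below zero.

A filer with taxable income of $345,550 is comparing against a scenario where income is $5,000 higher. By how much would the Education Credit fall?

At $345,550 — income exceeds $338,300 by $7,250, which is 8 full-or-partial $1,000 increments; reduction = 8 × $90 = $720, leaving $1,710.
At $350,550 — income exceeds $338,300 by $12,250, which is 13 full-or-partial $1,000 increments; reduction = 13 × $90 = $1,170, leaving $1,260.
Lost: $1,710 − $1,260 = $450.

$450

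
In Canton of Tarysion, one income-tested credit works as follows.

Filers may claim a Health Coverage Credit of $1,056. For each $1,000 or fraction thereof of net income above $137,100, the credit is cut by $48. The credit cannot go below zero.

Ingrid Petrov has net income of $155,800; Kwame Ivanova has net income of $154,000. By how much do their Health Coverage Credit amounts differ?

Ingrid ($155,800): Health Coverage Credit: income exceeds $137,100 by $18,700, which is 19 full-or-partial $1,000 increments; reduction = 19 × $48 = $912, leaving $144.
Kwame ($154,000): Health Coverage Credit: income exceeds $137,100 by $16,900, which is 17 full-or-partial $1,000 increments; reduction = 17 × $48 = $816, leaving $240.
Difference: |$144 − $240| = $96.

$96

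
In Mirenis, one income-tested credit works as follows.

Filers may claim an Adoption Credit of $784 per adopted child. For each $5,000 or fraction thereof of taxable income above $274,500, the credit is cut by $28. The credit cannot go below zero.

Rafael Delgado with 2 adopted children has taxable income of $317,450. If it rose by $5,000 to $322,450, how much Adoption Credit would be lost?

$28

At $317,450 — base = 2 × $784 = $1,568. income exceeds $274,500 by $42,950, which is 9 full-or-partial $5,000 increments; reduction = 9 × $28 = $252, leaving $1,316.
At $322,450 — base = 2 × $784 = $1,568. income exceeds $274,500 by $47,950, which is 10 full-or-partial $5,000 increments; reduction = 10 × $28 = $280, leaving $1,288.
Lost: $1,316 − $1,288 = $28.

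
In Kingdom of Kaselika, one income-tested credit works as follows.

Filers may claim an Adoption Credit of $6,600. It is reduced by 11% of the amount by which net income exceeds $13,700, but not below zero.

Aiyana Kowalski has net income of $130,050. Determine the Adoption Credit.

$0

Adoption Credit: 11% of the $116,350 excess over $13,700 is $12,798.50 ≥ base, so the credit is $0.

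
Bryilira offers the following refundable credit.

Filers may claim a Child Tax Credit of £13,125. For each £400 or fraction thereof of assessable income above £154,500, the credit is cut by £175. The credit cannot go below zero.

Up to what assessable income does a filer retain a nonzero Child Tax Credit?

£184,100

After 74 increments the reduction is 74 × £175 = £12,950, leaving £175; one more increment wipes it out. Increment 74 ends at excess 74 × £400 = £29,600, so the highest qualifying income is £154,500 + £29,600 = £184,100.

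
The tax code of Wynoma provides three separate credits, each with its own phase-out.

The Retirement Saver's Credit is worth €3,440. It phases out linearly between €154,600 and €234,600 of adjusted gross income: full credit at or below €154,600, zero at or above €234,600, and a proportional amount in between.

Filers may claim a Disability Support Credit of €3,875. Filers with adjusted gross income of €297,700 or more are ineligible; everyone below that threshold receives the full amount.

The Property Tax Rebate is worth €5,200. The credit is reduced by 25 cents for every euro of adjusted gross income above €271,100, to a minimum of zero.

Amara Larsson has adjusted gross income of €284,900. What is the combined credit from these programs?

€5,625

Retirement Saver's Credit: €284,900 is at or above €234,600, so the credit is €0.
Disability Support Credit: €284,900 is below the €297,700 cutoff, so the full €3,875 applies.
Property Tax Rebate: 25% of the €13,800 excess over €271,100 is €3,450; credit = €5,200 − €3,450 = €1,750.
Total: €0 + €3,875 + €1,750 = €5,625.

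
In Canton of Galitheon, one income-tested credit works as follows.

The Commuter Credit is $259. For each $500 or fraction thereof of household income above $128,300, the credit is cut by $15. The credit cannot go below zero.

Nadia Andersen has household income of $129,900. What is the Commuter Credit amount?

$199

Commuter Credit: income exceeds $128,300 by $1,600, which is 4 full-or-partial $500 increments; reduction = 4 × $15 = $60, leaving $199.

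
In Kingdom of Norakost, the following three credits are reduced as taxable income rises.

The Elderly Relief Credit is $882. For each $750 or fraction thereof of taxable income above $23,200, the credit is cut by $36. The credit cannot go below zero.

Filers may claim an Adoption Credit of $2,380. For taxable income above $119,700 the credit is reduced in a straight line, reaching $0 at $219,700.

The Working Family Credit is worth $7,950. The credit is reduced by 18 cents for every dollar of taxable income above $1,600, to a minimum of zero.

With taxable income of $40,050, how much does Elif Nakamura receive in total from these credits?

$3,463

Elderly Relief Credit: income exceeds $23,200 by $16,850, which is 23 full-or-partial $750 increments; reduction = 23 × $36 = $828, leaving $54.
Adoption Credit: $40,050 is at or below the $119,700 threshold, so the full $2,380 applies.
Working Family Credit: 18% of the $38,450 excess over $1,600 is $6,921; credit = $7,950 − $6,921 = $1,029.
Total: $54 + $2,380 + $1,029 = $3,463.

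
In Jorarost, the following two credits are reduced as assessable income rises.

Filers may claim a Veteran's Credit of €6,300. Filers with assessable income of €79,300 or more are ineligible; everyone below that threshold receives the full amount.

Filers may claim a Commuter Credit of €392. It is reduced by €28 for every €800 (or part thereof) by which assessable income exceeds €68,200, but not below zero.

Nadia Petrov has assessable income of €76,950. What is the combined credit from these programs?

Veteran's Credit: €76,950 is below the €79,300 cutoff, so the full €6,300 applies.
Commuter Credit: income exceeds €68,200 by €8,750, which is 11 full-or-partial €800 increments; reduction = 11 × €28 = €308, leaving €84.
Total: €6,300 + €84 = €6,384.

€6,384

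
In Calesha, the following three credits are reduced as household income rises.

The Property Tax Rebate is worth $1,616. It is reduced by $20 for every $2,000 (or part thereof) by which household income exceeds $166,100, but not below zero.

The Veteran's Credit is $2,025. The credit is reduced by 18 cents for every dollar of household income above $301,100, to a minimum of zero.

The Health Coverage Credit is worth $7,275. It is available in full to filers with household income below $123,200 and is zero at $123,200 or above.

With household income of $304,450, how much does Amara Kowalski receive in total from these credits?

Property Tax Rebate: income exceeds $166,100 by $138,350, which is 70 full-or-partial $2,000 increments; reduction = 70 × $20 = $1,400, leaving $216.
Veteran's Credit: 18% of the $3,350 excess over $301,100 is $603; credit = $2,025 − $603 = $1,422.
Health Coverage Credit: $304,450 meets or exceeds the $123,200 cutoff, so the credit is $0.
Total: $216 + $1,422 + $0 = $1,638.

$1,638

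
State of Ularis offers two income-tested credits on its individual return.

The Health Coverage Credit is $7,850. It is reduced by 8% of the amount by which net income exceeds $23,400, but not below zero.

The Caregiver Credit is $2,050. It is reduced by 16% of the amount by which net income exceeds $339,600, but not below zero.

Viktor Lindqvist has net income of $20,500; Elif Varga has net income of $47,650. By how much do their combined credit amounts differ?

$1,940

Viktor ($20,500): Health Coverage Credit: $20,500 is at or below the $23,400 threshold, so the full $7,850 applies. Caregiver Credit: $20,500 is at or below the $339,600 threshold, so the full $2,050 applies. total $7,850 + $2,050 = $9,900
Elif ($47,650): Health Coverage Credit: 8% of the $24,250 excess over $23,400 is $1,940; credit = $7,850 − $1,940 = $5,910. Caregiver Credit: $47,650 is at or below the $339,600 threshold, so the full $2,050 applies. total $5,910 + $2,050 = $7,960
Difference: |$9,900 − $7,960| = $1,940.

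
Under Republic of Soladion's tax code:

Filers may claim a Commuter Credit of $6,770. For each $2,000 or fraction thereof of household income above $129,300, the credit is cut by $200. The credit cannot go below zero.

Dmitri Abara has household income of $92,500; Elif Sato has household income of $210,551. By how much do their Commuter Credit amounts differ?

$6,770

Dmitri ($92,500): Commuter Credit: $92,500 is at or below the $129,300 threshold, so the full $6,770 applies.
Elif ($210,551): Commuter Credit: income exceeds $129,300 by $81,251 → 41 increments × $200 = $8,200 ≥ base, so the credit is $0.
Difference: |$6,770 − $0| = $6,770.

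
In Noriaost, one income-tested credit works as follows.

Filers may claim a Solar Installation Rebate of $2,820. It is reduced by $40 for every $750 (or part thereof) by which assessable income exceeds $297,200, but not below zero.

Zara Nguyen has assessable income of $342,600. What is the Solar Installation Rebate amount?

Solar Installation Rebate: income exceeds $297,200 by $45,400, which is 61 full-or-partial $750 increments; reduction = 61 × $40 = $2,440, leaving $380.

$380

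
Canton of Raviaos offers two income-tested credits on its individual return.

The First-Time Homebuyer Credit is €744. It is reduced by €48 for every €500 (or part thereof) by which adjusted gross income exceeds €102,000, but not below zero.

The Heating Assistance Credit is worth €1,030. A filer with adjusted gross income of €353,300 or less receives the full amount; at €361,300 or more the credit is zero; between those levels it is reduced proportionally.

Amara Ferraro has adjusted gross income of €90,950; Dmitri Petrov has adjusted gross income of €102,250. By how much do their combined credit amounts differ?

€48

Amara (€90,950): First-Time Homebuyer Credit: €90,950 is at or below the €102,000 threshold, so the full €744 applies. Heating Assistance Credit: €90,950 is at or below the €353,300 threshold, so the full €1,030 applies. total €744 + €1,030 = €1,774
Dmitri (€102,250): First-Time Homebuyer Credit: income exceeds €102,000 by €250, which is 1 full-or-partial €500 increment; reduction = 1 × €48 = €48, leaving €696. Heating Assistance Credit: €102,250 is at or below the €353,300 threshold, so the full €1,030 applies. total €696 + €1,030 = €1,726
Difference: |€1,774 − €1,726| = €48.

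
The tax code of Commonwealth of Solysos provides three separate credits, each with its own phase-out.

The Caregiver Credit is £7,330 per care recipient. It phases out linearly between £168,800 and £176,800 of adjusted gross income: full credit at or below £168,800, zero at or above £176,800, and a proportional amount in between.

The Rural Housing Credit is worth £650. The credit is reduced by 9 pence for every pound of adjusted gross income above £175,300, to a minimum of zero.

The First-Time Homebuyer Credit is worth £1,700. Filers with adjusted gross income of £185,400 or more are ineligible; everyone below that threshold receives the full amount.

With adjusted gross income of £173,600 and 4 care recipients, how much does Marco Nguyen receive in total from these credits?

Caregiver Credit: base = 4 × £7,330 = £29,320. £173,600 is £4,800 into a £8,000 phase-out range, leaving 3,200/8,000 of the credit: £29,320 × 3,200/8,000 = £11,728.
Rural Housing Credit: £173,600 is at or below the £175,300 threshold, so the full £650 applies.
First-Time Homebuyer Credit: £173,600 is below the £185,400 cutoff, so the full £1,700 applies.
Total: £11,728 + £650 + £1,700 = £14,078.

£14,078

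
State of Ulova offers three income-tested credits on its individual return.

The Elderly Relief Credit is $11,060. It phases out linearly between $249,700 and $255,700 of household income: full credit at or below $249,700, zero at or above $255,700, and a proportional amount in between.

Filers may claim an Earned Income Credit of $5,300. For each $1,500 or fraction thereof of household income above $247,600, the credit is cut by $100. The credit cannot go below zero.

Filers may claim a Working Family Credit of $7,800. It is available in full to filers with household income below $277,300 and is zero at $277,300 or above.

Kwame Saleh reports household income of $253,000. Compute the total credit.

$17,677

Elderly Relief Credit: $253,000 is $3,300 into a $6,000 phase-out range, leaving 2,700/6,000 of the credit: $11,060 × 2,700/6,000 = $4,977.
Earned Income Credit: income exceeds $247,600 by $5,400, which is 4 full-or-partial $1,500 increments; reduction = 4 × $100 = $400, leaving $4,900.
Working Family Credit: $253,000 is below the $277,300 cutoff, so the full $7,800 applies.
Total: $4,977 + $4,900 + $7,800 = $17,677.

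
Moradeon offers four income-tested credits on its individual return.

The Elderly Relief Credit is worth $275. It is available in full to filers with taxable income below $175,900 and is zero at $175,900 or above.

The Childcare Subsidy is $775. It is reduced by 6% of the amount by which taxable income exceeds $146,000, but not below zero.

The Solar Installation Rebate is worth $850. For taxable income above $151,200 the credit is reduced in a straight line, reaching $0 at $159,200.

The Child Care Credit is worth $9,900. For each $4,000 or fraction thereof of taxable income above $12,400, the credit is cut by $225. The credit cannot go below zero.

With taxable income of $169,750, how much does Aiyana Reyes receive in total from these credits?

$1,175

Elderly Relief Credit: $169,750 is below the $175,900 cutoff, so the full $275 applies.
Childcare Subsidy: 6% of the $23,750 excess over $146,000 is $1,425 ≥ base, so the credit is $0.
Solar Installation Rebate: $169,750 is at or above $159,200, so the credit is $0.
Child Care Credit: income exceeds $12,400 by $157,350, which is 40 full-or-partial $4,000 increments; reduction = 40 × $225 = $9,000, leaving $900.
Total: $275 + $0 + $0 + $900 = $1,175.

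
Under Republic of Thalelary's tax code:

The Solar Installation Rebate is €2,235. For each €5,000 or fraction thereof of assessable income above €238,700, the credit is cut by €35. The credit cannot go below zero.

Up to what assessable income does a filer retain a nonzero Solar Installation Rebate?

€553,700

After 63 increments the reduction is 63 × €35 = €2,205, leaving €30; one more increment wipes it out. Increment 63 ends at excess 63 × €5,000 = €315,000, so the highest qualifying income is €238,700 + €315,000 = €553,700.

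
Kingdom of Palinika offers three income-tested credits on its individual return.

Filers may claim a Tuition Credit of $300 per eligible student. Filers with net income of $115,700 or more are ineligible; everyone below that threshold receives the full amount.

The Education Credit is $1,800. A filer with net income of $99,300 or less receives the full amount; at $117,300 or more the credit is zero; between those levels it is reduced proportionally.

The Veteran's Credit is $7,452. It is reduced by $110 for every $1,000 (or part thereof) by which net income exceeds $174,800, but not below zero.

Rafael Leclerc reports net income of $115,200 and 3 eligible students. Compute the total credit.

$8,562

Tuition Credit: base = 3 × $300 = $900. $115,200 is below the $115,700 cutoff, so the full $900 applies.
Education Credit: $115,200 is $15,900 into a $18,000 phase-out range, leaving 2,100/18,000 of the credit: $1,800 × 2,100/18,000 = $210.
Veteran's Credit: $115,200 is at or below the $174,800 threshold, so the full $7,452 applies.
Total: $900 + $210 + $7,452 = $8,562.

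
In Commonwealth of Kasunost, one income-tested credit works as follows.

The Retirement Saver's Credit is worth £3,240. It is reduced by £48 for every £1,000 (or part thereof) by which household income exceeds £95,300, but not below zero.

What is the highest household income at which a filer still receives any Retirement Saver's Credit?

£162,300

After 67 increments the reduction is 67 × £48 = £3,216, leaving £24; one more increment wipes it out. Increment 67 ends at excess 67 × £1,000 = £67,000, so the highest qualifying income is £95,300 + £67,000 = £162,300.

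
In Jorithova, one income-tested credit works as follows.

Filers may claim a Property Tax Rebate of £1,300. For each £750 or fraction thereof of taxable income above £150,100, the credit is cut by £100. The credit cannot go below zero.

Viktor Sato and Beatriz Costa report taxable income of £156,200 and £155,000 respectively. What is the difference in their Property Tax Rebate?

Viktor (£156,200): Property Tax Rebate: income exceeds £150,100 by £6,100, which is 9 full-or-partial £750 increments; reduction = 9 × £100 = £900, leaving £400.
Beatriz (£155,000): Property Tax Rebate: income exceeds £150,100 by £4,900, which is 7 full-or-partial £750 increments; reduction = 7 × £100 = £700, leaving £600.
Difference: |£400 − £600| = £200.

£200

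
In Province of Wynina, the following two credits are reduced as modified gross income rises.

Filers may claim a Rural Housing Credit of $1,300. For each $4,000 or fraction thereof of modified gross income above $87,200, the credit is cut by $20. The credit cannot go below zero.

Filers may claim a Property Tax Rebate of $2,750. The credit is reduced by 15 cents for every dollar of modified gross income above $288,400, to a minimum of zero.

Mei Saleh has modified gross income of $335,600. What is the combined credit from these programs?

$40

Rural Housing Credit: income exceeds $87,200 by $248,400, which is 63 full-or-partial $4,000 increments; reduction = 63 × $20 = $1,260, leaving $40.
Property Tax Rebate: 15% of the $47,200 excess over $288,400 is $7,080 ≥ base, so the credit is $0.
Total: $40 + $0 = $40.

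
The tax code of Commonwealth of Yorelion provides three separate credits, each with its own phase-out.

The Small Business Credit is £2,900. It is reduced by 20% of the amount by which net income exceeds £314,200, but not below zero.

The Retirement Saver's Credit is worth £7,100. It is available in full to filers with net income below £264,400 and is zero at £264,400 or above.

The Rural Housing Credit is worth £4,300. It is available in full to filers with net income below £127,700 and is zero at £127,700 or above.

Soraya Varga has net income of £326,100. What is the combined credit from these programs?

£520

Small Business Credit: 20% of the £11,900 excess over £314,200 is £2,380; credit = £2,900 − £2,380 = £520.
Retirement Saver's Credit: £326,100 meets or exceeds the £264,400 cutoff, so the credit is £0.
Rural Housing Credit: £326,100 meets or exceeds the £127,700 cutoff, so the credit is £0.
Total: £520 + £0 + £0 = £520.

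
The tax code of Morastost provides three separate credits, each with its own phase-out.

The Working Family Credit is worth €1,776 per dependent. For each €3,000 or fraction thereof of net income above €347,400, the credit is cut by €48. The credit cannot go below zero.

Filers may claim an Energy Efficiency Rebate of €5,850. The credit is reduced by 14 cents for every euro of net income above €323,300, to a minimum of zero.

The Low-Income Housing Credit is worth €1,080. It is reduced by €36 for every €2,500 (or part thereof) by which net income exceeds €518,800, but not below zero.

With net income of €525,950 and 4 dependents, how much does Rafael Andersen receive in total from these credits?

Working Family Credit: base = 4 × €1,776 = €7,104. income exceeds €347,400 by €178,550, which is 60 full-or-partial €3,000 increments; reduction = 60 × €48 = €2,880, leaving €4,224.
Energy Efficiency Rebate: 14% of the €202,650 excess over €323,300 is €28,371 ≥ base, so the credit is €0.
Low-Income Housing Credit: income exceeds €518,800 by €7,150, which is 3 full-or-partial €2,500 increments; reduction = 3 × €36 = €108, leaving €972.
Total: €4,224 + €0 + €972 = €5,196.

€5,196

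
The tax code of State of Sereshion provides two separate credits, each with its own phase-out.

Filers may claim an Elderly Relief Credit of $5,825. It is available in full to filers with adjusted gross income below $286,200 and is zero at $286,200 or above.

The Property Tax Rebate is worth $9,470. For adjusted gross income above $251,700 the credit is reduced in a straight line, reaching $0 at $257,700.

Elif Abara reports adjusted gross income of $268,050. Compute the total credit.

$5,825

Elderly Relief Credit: $268,050 is below the $286,200 cutoff, so the full $5,825 applies.
Property Tax Rebate: $268,050 is at or above $257,700, so the credit is $0.
Total: $5,825 + $0 = $5,825.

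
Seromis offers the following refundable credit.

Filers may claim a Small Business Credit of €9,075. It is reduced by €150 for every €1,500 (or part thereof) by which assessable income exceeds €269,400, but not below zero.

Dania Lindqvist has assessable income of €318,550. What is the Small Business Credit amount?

Small Business Credit: income exceeds €269,400 by €49,150, which is 33 full-or-partial €1,500 increments; reduction = 33 × €150 = €4,950, leaving €4,125.

€4,125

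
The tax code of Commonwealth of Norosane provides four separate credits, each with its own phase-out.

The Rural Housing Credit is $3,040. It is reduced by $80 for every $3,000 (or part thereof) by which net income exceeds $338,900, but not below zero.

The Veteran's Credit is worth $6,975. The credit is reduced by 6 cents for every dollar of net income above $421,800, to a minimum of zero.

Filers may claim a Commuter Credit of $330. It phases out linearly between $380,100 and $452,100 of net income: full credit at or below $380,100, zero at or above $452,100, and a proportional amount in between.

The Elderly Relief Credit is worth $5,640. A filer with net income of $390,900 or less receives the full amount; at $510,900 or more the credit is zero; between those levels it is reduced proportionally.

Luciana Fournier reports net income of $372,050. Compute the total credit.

$15,025

Rural Housing Credit: income exceeds $338,900 by $33,150, which is 12 full-or-partial $3,000 increments; reduction = 12 × $80 = $960, leaving $2,080.
Veteran's Credit: $372,050 is at or below the $421,800 threshold, so the full $6,975 applies.
Commuter Credit: $372,050 is at or below the $380,100 threshold, so the full $330 applies.
Elderly Relief Credit: $372,050 is at or below the $390,900 threshold, so the full $5,640 applies.
Total: $2,080 + $6,975 + $330 + $5,640 = $15,025.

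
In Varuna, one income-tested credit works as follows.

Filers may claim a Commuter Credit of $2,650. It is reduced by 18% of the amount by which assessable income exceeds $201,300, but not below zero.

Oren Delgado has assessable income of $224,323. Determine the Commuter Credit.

$0

Commuter Credit: 18% of the $23,023 excess over $201,300 is $4,144.14 ≥ base, so the credit is $0.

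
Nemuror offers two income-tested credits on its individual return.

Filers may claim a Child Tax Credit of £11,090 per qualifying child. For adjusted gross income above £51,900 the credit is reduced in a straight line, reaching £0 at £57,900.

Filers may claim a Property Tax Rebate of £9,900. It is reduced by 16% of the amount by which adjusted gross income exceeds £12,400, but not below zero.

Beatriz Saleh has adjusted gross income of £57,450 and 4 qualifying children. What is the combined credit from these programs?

£6,019

Child Tax Credit: base = 4 × £11,090 = £44,360. £57,450 is £5,550 into a £6,000 phase-out range, leaving 450/6,000 of the credit: £44,360 × 450/6,000 = £3,327.
Property Tax Rebate: 16% of the £45,050 excess over £12,400 is £7,208; credit = £9,900 − £7,208 = £2,692.
Total: £3,327 + £2,692 = £6,019.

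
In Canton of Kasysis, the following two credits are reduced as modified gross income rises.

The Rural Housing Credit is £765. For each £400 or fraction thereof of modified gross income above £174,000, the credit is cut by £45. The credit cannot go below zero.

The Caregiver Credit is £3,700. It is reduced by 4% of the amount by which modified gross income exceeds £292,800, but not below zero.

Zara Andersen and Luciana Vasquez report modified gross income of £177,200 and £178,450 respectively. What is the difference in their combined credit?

£180

Zara (£177,200): Rural Housing Credit: income exceeds £174,000 by £3,200, which is 8 full-or-partial £400 increments; reduction = 8 × £45 = £360, leaving £405. Caregiver Credit: £177,200 is at or below the £292,800 threshold, so the full £3,700 applies. total £405 + £3,700 = £4,105
Luciana (£178,450): Rural Housing Credit: income exceeds £174,000 by £4,450, which is 12 full-or-partial £400 increments; reduction = 12 × £45 = £540, leaving £225. Caregiver Credit: £178,450 is at or below the £292,800 threshold, so the full £3,700 applies. total £225 + £3,700 = £3,925
Difference: |£4,105 − £3,925| = £180.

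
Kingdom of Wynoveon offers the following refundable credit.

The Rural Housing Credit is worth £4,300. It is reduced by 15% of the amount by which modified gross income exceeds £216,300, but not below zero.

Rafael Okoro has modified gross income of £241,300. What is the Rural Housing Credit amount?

Rural Housing Credit: 15% of the £25,000 excess over £216,300 is £3,750; credit = £4,300 − £3,750 = £550.

£550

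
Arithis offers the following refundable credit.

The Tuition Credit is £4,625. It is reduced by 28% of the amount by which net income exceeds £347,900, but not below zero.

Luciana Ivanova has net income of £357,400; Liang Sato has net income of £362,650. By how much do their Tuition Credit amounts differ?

£1,470

Luciana (£357,400): Tuition Credit: 28% of the £9,500 excess over £347,900 is £2,660; credit = £4,625 − £2,660 = £1,965.
Liang (£362,650): Tuition Credit: 28% of the £14,750 excess over £347,900 is £4,130; credit = £4,625 − £4,130 = £495.
Difference: |£1,965 − £495| = £1,470.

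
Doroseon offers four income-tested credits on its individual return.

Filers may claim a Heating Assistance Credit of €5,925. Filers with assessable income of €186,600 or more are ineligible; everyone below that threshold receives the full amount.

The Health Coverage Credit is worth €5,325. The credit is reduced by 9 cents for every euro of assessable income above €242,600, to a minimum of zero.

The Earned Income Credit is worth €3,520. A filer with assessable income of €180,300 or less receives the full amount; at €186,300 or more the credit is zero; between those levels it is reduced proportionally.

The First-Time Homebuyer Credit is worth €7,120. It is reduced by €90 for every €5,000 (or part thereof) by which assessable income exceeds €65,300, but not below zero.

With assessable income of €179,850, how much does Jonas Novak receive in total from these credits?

€19,820

Heating Assistance Credit: €179,850 is below the €186,600 cutoff, so the full €5,925 applies.
Health Coverage Credit: €179,850 is at or below the €242,600 threshold, so the full €5,325 applies.
Earned Income Credit: €179,850 is at or below the €180,300 threshold, so the full €3,520 applies.
First-Time Homebuyer Credit: income exceeds €65,300 by €114,550, which is 23 full-or-partial €5,000 increments; reduction = 23 × €90 = €2,070, leaving €5,050.
Total: €5,925 + €5,325 + €3,520 + €5,050 = €19,820.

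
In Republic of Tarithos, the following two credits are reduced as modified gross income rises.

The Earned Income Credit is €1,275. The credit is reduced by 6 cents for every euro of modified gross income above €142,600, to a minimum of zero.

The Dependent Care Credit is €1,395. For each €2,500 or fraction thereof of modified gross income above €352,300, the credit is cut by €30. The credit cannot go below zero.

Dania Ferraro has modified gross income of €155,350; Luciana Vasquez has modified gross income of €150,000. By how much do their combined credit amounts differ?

€321

Dania (€155,350): Earned Income Credit: 6% of the €12,750 excess over €142,600 is €765; credit = €1,275 − €765 = €510. Dependent Care Credit: €155,350 is at or below the €352,300 threshold, so the full €1,395 applies. total €510 + €1,395 = €1,905
Luciana (€150,000): Earned Income Credit: 6% of the €7,400 excess over €142,600 is €444; credit = €1,275 − €444 = €831. Dependent Care Credit: €150,000 is at or below the €352,300 threshold, so the full €1,395 applies. total €831 + €1,395 = €2,226
Difference: |€1,905 − €2,226| = €321.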